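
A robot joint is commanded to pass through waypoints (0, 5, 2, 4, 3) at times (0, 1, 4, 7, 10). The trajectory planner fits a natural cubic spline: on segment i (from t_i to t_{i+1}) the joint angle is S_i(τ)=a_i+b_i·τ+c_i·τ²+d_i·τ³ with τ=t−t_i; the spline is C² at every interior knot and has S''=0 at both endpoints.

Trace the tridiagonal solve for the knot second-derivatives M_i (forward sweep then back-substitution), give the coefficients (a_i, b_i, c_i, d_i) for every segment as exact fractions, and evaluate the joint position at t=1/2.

Δ: Δ0=5, Δ1=-1, Δ2=2/3, Δ3=-1/3
row 1: diag=8, rhs=-36; c'=3/8, d'=-9/2
row 2: denom=12−3·3/8=87/8; d'=(10−3·-9/2)/(87/8)=188/87
row 3: denom=12−3·8/29=324/29; d'=(-6−3·188/87)/(324/29)=-181/162
back: M3=-181/162
back: M2=188/87−8/29·-181/162=200/81
back: M1=-9/2−3/8·200/81=-293/54
M: M0=0, M1=-293/54, M2=200/81, M3=-181/162, M4=0
seg 0: a=0, c=M0/2=0, d=(M1−M0)/(6·1)=-293/324, b=Δ0−h0·(2M0+M1)/6=1913/324
seg 1: a=5, c=M1/2=-293/108, d=(M2−M1)/(6·3)=1279/2916, b=Δ1−h1·(2M1+M2)/6=517/162
seg 2: a=2, c=M2/2=100/81, d=(M3−M2)/(6·3)=-581/2916, b=Δ2−h2·(2M2+M3)/6=-403/324
seg 3: a=4, c=M3/2=-181/324, d=(M4−M3)/(6·3)=181/2916, b=Δ3−h3·(2M3+M4)/6=127/162
t_q=1/2 → seg 0, τ=1/2; S=0+1913/324·τ+0·τ²+-293/324·τ³=2453/864

  seg 0: a=0 b=1913/324 c=0 d=-293/324
  seg 1: a=5 b=517/162 c=-293/108 d=1279/2916
  seg 2: a=2 b=-403/324 c=100/81 d=-581/2916
  seg 3: a=4 b=127/162 c=-181/324 d=181/2916
S(1/2) = 2453/864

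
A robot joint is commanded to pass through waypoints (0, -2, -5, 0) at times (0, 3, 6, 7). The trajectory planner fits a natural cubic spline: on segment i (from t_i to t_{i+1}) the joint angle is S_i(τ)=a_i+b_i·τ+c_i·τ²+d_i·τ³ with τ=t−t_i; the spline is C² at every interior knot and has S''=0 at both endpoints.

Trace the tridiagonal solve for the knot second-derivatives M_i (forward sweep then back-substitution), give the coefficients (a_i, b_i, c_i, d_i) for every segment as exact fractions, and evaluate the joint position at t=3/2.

Δ: Δ0=-2/3, Δ1=-1, Δ2=5
row 1: diag=12, rhs=-2; c'=1/4, d'=-1/6
row 2: denom=8−3·1/4=29/4; d'=(36−3·-1/6)/(29/4)=146/29
back: M2=146/29
back: M1=-1/6−1/4·146/29=-124/87
M: M0=0, M1=-124/87, M2=146/29, M3=0
seg 0: a=0, c=M0/2=0, d=(M1−M0)/(6·3)=-62/783, b=Δ0−h0·(2M0+M1)/6=4/87
seg 1: a=-2, c=M1/2=-62/87, d=(M2−M1)/(6·3)=281/783, b=Δ1−h1·(2M1+M2)/6=-182/87
seg 2: a=-5, c=M2/2=73/29, d=(M3−M2)/(6·1)=-73/87, b=Δ2−h2·(2M2+M3)/6=289/87
t_q=3/2 → seg 0, τ=3/2; S=0+4/87·τ+0·τ²+-62/783·τ³=-23/116

  seg 0: a=0 b=4/87 c=0 d=-62/783
  seg 1: a=-2 b=-182/87 c=-62/87 d=281/783
  seg 2: a=-5 b=289/87 c=73/29 d=-73/87
S(3/2) = -23/116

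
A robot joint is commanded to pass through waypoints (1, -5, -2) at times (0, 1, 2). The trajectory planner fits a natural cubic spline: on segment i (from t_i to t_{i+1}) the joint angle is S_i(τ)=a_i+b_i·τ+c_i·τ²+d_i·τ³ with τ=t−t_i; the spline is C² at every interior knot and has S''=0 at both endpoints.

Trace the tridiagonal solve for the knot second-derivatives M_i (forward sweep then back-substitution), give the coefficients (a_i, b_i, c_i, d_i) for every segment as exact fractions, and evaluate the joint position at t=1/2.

Δ: Δ0=-6, Δ1=3
row 1: diag=4, rhs=54; c'=1/4, d'=27/2
back: M1=27/2
M: M0=0, M1=27/2, M2=0
seg 0: a=1, c=M0/2=0, d=(M1−M0)/(6·1)=9/4, b=Δ0−h0·(2M0+M1)/6=-33/4
seg 1: a=-5, c=M1/2=27/4, d=(M2−M1)/(6·1)=-9/4, b=Δ1−h1·(2M1+M2)/6=-3/2
t_q=1/2 → seg 0, τ=1/2; S=1+-33/4·τ+0·τ²+9/4·τ³=-91/32

  seg 0: a=1 b=-33/4 c=0 d=9/4
  seg 1: a=-5 b=-3/2 c=27/4 d=-9/4
S(1/2) = -91/32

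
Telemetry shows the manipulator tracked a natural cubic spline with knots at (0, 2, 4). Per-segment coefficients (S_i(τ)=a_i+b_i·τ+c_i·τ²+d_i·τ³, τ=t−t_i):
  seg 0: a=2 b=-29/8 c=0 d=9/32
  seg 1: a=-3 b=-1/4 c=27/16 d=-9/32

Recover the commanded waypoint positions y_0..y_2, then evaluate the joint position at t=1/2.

y_0 = S_0(0) = a_0 = 2
y_1 = S_1(0) = a_1 = -3
y_2 = S_1(2) = 1
t_q=1/2 is in segment 0 (τ=1/2); S_0(τ)=57/256

y_0=2 y_1=-3 y_2=1
S(1/2) = 57/256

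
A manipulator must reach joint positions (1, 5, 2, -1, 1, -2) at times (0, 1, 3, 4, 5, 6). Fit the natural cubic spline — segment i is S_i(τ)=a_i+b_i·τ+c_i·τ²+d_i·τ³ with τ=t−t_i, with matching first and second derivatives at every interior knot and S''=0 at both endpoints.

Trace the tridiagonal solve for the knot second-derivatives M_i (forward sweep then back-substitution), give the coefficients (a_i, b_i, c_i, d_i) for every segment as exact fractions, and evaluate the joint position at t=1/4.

Δ: Δ0=4, Δ1=-3/2, Δ2=-3, Δ3=2, Δ4=-3
row 1: diag=6, rhs=-33; c'=1/3, d'=-11/2
row 2: denom=6−2·1/3=16/3; d'=(-9−2·-11/2)/(16/3)=3/8
row 3: denom=4−1·3/16=61/16; d'=(30−1·3/8)/(61/16)=474/61
row 4: denom=4−1·16/61=228/61; d'=(-30−1·474/61)/(228/61)=-192/19
back: M4=-192/19
back: M3=474/61−16/61·-192/19=198/19
back: M2=3/8−3/16·198/19=-30/19
back: M1=-11/2−1/3·-30/19=-189/38
M: M0=0, M1=-189/38, M2=-30/19, M3=198/19, M4=-192/19, M5=0
seg 0: a=1, c=M0/2=0, d=(M1−M0)/(6·1)=-63/76, b=Δ0−h0·(2M0+M1)/6=367/76
seg 1: a=5, c=M1/2=-189/76, d=(M2−M1)/(6·2)=43/152, b=Δ1−h1·(2M1+M2)/6=89/38
seg 2: a=2, c=M2/2=-15/19, d=(M3−M2)/(6·1)=2, b=Δ2−h2·(2M2+M3)/6=-80/19
seg 3: a=-1, c=M3/2=99/19, d=(M4−M3)/(6·1)=-65/19, b=Δ3−h3·(2M3+M4)/6=4/19
seg 4: a=1, c=M4/2=-96/19, d=(M5−M4)/(6·1)=32/19, b=Δ4−h4·(2M4+M5)/6=7/19
t_q=1/4 → seg 0, τ=1/4; S=1+367/76·τ+0·τ²+-63/76·τ³=10673/4864

  seg 0: a=1 b=367/76 c=0 d=-63/76
  seg 1: a=5 b=89/38 c=-189/76 d=43/152
  seg 2: a=2 b=-80/19 c=-15/19 d=2
  seg 3: a=-1 b=4/19 c=99/19 d=-65/19
  seg 4: a=1 b=7/19 c=-96/19 d=32/19
S(1/4) = 10673/4864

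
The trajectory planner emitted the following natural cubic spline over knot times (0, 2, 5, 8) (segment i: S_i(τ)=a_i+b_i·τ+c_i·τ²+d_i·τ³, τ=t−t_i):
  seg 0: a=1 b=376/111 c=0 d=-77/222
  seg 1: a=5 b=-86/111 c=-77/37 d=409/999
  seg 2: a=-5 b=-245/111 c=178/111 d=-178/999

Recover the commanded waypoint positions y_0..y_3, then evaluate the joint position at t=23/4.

y_0 = S_0(0) = a_0 = 1
y_1 = S_1(0) = a_1 = 5
y_2 = S_2(0) = a_2 = -5
y_3 = S_2(3) = -2
t_q=23/4 is in segment 2 (τ=3/4); S_2(τ)=-6901/1184

y_0=1 y_1=5 y_2=-5 y_3=-2
S(23/4) = -6901/1184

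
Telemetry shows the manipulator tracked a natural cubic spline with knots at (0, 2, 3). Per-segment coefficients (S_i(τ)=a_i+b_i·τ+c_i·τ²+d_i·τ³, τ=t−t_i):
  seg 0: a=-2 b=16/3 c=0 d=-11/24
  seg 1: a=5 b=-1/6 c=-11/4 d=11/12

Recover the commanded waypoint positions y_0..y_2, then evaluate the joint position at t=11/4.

y_0=-2 y_1=5 y_2=3
S(11/4) = 951/256

y_0 = S_0(0) = a_0 = -2
y_1 = S_1(0) = a_1 = 5
y_2 = S_1(1) = 3
t_q=11/4 is in segment 1 (τ=3/4); S_1(τ)=951/256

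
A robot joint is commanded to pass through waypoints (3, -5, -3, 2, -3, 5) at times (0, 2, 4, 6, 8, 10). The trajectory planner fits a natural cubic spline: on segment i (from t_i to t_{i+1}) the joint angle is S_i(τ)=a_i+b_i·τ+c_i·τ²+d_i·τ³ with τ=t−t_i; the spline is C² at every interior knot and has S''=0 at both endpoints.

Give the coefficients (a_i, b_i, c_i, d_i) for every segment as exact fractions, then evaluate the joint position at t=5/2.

  seg 0: a=3 b=-97/19 c=0 d=21/76
  seg 1: a=-5 b=-34/19 c=63/38 d=-5/38
  seg 2: a=-3 b=62/19 c=33/38 d=-5/8
  seg 3: a=2 b=-29/38 c=-219/76 d=153/152
  seg 4: a=-3 b=-4/19 c=60/19 d=-10/19
S(5/2) = -1671/304

Δ: Δ0=-4, Δ1=1, Δ2=5/2, Δ3=-5/2, Δ4=4
row 1: diag=8, rhs=30; c'=1/4, d'=15/4
row 2: denom=8−2·1/4=15/2; d'=(9−2·15/4)/(15/2)=1/5
row 3: denom=8−2·4/15=112/15; d'=(-30−2·1/5)/(112/15)=-57/14
row 4: denom=8−2·15/56=209/28; d'=(39−2·-57/14)/(209/28)=120/19
back: M4=120/19
back: M3=-57/14−15/56·120/19=-219/38
back: M2=1/5−4/15·-219/38=33/19
back: M1=15/4−1/4·33/19=63/19
M: M0=0, M1=63/19, M2=33/19, M3=-219/38, M4=120/19, M5=0
seg 0: a=3, c=M0/2=0, d=(M1−M0)/(6·2)=21/76, b=Δ0−h0·(2M0+M1)/6=-97/19
seg 1: a=-5, c=M1/2=63/38, d=(M2−M1)/(6·2)=-5/38, b=Δ1−h1·(2M1+M2)/6=-34/19
seg 2: a=-3, c=M2/2=33/38, d=(M3−M2)/(6·2)=-5/8, b=Δ2−h2·(2M2+M3)/6=62/19
seg 3: a=2, c=M3/2=-219/76, d=(M4−M3)/(6·2)=153/152, b=Δ3−h3·(2M3+M4)/6=-29/38
seg 4: a=-3, c=M4/2=60/19, d=(M5−M4)/(6·2)=-10/19, b=Δ4−h4·(2M4+M5)/6=-4/19
t_q=5/2 → seg 1, τ=1/2; S=-5+-34/19·τ+63/38·τ²+-5/38·τ³=-1671/304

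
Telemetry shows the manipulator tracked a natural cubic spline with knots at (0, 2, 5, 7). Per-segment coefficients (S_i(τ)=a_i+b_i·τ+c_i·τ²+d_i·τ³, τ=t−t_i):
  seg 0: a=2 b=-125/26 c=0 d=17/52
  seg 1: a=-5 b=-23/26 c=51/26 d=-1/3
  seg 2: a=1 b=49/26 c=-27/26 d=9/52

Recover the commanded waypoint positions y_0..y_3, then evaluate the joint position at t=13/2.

y_0=2 y_1=-5 y_2=1 y_3=2
S(13/2) = 863/416

y_0 = S_0(0) = a_0 = 2
y_1 = S_1(0) = a_1 = -5
y_2 = S_2(0) = a_2 = 1
y_3 = S_2(2) = 2
t_q=13/2 is in segment 2 (τ=3/2); S_2(τ)=863/416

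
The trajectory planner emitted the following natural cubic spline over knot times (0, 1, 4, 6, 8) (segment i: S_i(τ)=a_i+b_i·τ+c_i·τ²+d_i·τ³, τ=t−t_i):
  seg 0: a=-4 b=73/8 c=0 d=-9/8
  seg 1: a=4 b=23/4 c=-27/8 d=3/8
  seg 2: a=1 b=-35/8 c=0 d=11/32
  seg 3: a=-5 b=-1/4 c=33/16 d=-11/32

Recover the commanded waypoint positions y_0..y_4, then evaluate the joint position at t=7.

y_0=-4 y_1=4 y_2=1 y_3=-5 y_4=0
S(7) = -113/32

y_0 = S_0(0) = a_0 = -4
y_1 = S_1(0) = a_1 = 4
y_2 = S_2(0) = a_2 = 1
y_3 = S_3(0) = a_3 = -5
y_4 = S_3(2) = 0
t_q=7 is in segment 3 (τ=1); S_3(τ)=-113/32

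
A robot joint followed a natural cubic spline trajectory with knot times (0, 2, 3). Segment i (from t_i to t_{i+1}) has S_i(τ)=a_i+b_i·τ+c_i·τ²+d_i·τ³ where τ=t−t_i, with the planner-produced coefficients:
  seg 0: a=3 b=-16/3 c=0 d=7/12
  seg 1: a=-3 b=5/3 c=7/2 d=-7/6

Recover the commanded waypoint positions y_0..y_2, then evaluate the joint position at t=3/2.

y_0=3 y_1=-3 y_2=1
S(3/2) = -97/32

y_0 = S_0(0) = a_0 = 3
y_1 = S_1(0) = a_1 = -3
y_2 = S_1(1) = 1
t_q=3/2 is in segment 0 (τ=3/2); S_0(τ)=-97/32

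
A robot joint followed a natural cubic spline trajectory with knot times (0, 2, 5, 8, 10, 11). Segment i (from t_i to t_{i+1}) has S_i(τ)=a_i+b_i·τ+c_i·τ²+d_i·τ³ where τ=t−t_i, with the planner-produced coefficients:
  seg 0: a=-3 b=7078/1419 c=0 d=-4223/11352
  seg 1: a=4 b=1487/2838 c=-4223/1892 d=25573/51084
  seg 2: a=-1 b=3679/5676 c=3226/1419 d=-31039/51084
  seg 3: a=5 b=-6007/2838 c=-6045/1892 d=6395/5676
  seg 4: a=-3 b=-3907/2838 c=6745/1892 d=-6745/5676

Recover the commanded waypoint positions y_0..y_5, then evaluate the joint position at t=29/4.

y_0=-3 y_1=4 y_2=-1 y_3=5 y_4=-3 y_5=-2
S(29/4) = 55553/11008

y_0 = S_0(0) = a_0 = -3
y_1 = S_1(0) = a_1 = 4
y_2 = S_2(0) = a_2 = -1
y_3 = S_3(0) = a_3 = 5
y_4 = S_4(0) = a_4 = -3
y_5 = S_4(1) = -2
t_q=29/4 is in segment 2 (τ=9/4); S_2(τ)=55553/11008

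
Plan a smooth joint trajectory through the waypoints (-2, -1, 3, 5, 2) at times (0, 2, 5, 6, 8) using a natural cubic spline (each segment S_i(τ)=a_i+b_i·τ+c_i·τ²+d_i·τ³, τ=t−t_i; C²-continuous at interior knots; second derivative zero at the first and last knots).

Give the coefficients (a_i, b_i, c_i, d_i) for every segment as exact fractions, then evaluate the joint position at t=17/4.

Δ: Δ0=1/2, Δ1=4/3, Δ2=2, Δ3=-3/2
row 1: diag=10, rhs=5; c'=3/10, d'=1/2
row 2: denom=8−3·3/10=71/10; d'=(4−3·1/2)/(71/10)=25/71
row 3: denom=6−1·10/71=416/71; d'=(-21−1·25/71)/(416/71)=-379/104
back: M3=-379/104
back: M2=25/71−10/71·-379/104=45/52
back: M1=1/2−3/10·45/52=25/104
M: M0=0, M1=25/104, M2=45/52, M3=-379/104, M4=0
seg 0: a=-2, c=M0/2=0, d=(M1−M0)/(6·2)=25/1248, b=Δ0−h0·(2M0+M1)/6=131/312
seg 1: a=-1, c=M1/2=25/208, d=(M2−M1)/(6·3)=5/144, b=Δ1−h1·(2M1+M2)/6=103/156
seg 2: a=3, c=M2/2=45/104, d=(M3−M2)/(6·1)=-469/624, b=Δ2−h2·(2M2+M3)/6=1447/624
seg 3: a=5, c=M3/2=-379/208, d=(M4−M3)/(6·2)=379/1248, b=Δ3−h3·(2M3+M4)/6=145/156
t_q=17/4 → seg 1, τ=9/4; S=-1+103/156·τ+25/208·τ²+5/144·τ³=19829/13312

  seg 0: a=-2 b=131/312 c=0 d=25/1248
  seg 1: a=-1 b=103/156 c=25/208 d=5/144
  seg 2: a=3 b=1447/624 c=45/104 d=-469/624
  seg 3: a=5 b=145/156 c=-379/208 d=379/1248
S(17/4) = 19829/13312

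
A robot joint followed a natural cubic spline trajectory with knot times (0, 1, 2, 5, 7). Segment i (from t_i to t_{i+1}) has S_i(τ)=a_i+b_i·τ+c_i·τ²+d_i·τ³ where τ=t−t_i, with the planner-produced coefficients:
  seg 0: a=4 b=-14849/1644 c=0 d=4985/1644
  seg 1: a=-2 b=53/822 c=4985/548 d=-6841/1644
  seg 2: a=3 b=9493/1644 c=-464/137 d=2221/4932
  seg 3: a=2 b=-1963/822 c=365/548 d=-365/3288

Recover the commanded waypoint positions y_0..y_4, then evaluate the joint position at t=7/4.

y_0=4 y_1=-2 y_2=3 y_3=2 y_4=-1
S(7/4) = 49443/35072

y_0 = S_0(0) = a_0 = 4
y_1 = S_1(0) = a_1 = -2
y_2 = S_2(0) = a_2 = 3
y_3 = S_3(0) = a_3 = 2
y_4 = S_3(2) = -1
t_q=7/4 is in segment 1 (τ=3/4); S_1(τ)=49443/35072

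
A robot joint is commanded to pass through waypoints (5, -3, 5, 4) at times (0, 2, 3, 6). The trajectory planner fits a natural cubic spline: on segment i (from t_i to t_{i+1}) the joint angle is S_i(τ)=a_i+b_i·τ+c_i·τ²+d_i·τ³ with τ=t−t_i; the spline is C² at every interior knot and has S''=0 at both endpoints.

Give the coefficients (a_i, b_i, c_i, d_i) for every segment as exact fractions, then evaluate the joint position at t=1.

Δ: Δ0=-4, Δ1=8, Δ2=-1/3
row 1: diag=6, rhs=72; c'=1/6, d'=12
row 2: denom=8−1·1/6=47/6; d'=(-50−1·12)/(47/6)=-372/47
back: M2=-372/47
back: M1=12−1/6·-372/47=626/47
M: M0=0, M1=626/47, M2=-372/47, M3=0
seg 0: a=5, c=M0/2=0, d=(M1−M0)/(6·2)=313/282, b=Δ0−h0·(2M0+M1)/6=-1190/141
seg 1: a=-3, c=M1/2=313/47, d=(M2−M1)/(6·1)=-499/141, b=Δ1−h1·(2M1+M2)/6=688/141
seg 2: a=5, c=M2/2=-186/47, d=(M3−M2)/(6·3)=62/141, b=Δ2−h2·(2M2+M3)/6=1069/141
t_q=1 → seg 0, τ=1; S=5+-1190/141·τ+0·τ²+313/282·τ³=-219/94

  seg 0: a=5 b=-1190/141 c=0 d=313/282
  seg 1: a=-3 b=688/141 c=313/47 d=-499/141
  seg 2: a=5 b=1069/141 c=-186/47 d=62/141
S(1) = -219/94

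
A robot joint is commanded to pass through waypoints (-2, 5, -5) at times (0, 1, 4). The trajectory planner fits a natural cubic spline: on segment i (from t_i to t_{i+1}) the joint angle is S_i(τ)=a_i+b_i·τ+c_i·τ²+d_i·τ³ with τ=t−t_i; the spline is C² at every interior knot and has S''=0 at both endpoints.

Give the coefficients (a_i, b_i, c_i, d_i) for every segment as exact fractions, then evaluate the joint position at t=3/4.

Δ: Δ0=7, Δ1=-10/3
row 1: diag=8, rhs=-62; c'=3/8, d'=-31/4
back: M1=-31/4
M: M0=0, M1=-31/4, M2=0
seg 0: a=-2, c=M0/2=0, d=(M1−M0)/(6·1)=-31/24, b=Δ0−h0·(2M0+M1)/6=199/24
seg 1: a=5, c=M1/2=-31/8, d=(M2−M1)/(6·3)=31/72, b=Δ1−h1·(2M1+M2)/6=53/12
t_q=3/4 → seg 0, τ=3/4; S=-2+199/24·τ+0·τ²+-31/24·τ³=1881/512

  seg 0: a=-2 b=199/24 c=0 d=-31/24
  seg 1: a=5 b=53/12 c=-31/8 d=31/72
S(3/4) = 1881/512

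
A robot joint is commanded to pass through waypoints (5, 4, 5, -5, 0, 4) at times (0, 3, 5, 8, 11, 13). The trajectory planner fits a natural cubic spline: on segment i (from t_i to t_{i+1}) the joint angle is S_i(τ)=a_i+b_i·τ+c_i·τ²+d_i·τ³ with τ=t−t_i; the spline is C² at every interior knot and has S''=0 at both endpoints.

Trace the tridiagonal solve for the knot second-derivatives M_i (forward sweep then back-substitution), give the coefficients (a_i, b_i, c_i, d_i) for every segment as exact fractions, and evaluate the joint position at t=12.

Δ: Δ0=-1/3, Δ1=1/2, Δ2=-10/3, Δ3=5/3, Δ4=2
row 1: diag=10, rhs=5; c'=1/5, d'=1/2
row 2: denom=10−2·1/5=48/5; d'=(-23−2·1/2)/(48/5)=-5/2
row 3: denom=12−3·5/16=177/16; d'=(30−3·-5/2)/(177/16)=200/59
row 4: denom=10−3·16/59=542/59; d'=(2−3·200/59)/(542/59)=-241/271
back: M4=-241/271
back: M3=200/59−16/59·-241/271=984/271
back: M2=-5/2−5/16·984/271=-985/271
back: M1=1/2−1/5·-985/271=665/542
M: M0=0, M1=665/542, M2=-985/271, M3=984/271, M4=-241/271, M5=0
seg 0: a=5, c=M0/2=0, d=(M1−M0)/(6·3)=665/9756, b=Δ0−h0·(2M0+M1)/6=-3079/3252
seg 1: a=4, c=M1/2=665/1084, d=(M2−M1)/(6·2)=-2635/6504, b=Δ1−h1·(2M1+M2)/6=1453/1626
seg 2: a=5, c=M2/2=-985/542, d=(M3−M2)/(6·3)=1969/4878, b=Δ2−h2·(2M2+M3)/6=-1231/813
seg 3: a=-5, c=M3/2=492/271, d=(M4−M3)/(6·3)=-1225/4878, b=Δ3−h3·(2M3+M4)/6=-2471/1626
seg 4: a=0, c=M4/2=-241/542, d=(M5−M4)/(6·2)=241/3252, b=Δ4−h4·(2M4+M5)/6=2108/813
t_q=12 → seg 4, τ=1; S=0+2108/813·τ+-241/542·τ²+241/3252·τ³=2409/1084

  seg 0: a=5 b=-3079/3252 c=0 d=665/9756
  seg 1: a=4 b=1453/1626 c=665/1084 d=-2635/6504
  seg 2: a=5 b=-1231/813 c=-985/542 d=1969/4878
  seg 3: a=-5 b=-2471/1626 c=492/271 d=-1225/4878
  seg 4: a=0 b=2108/813 c=-241/542 d=241/3252
S(12) = 2409/1084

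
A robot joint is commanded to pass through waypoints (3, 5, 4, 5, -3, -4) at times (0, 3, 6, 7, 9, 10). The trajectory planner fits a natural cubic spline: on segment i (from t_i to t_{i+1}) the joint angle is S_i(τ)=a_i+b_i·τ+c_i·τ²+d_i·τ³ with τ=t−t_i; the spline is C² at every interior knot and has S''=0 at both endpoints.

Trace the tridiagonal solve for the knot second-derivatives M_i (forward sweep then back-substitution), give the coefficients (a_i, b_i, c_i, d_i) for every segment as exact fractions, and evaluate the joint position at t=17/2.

  seg 0: a=3 b=1633/1356 c=0 d=-27/452
  seg 1: a=5 b=-277/678 c=-243/452 d=763/4068
  seg 2: a=4 b=1939/1356 c=130/113 d=-2143/1356
  seg 3: a=5 b=-685/678 c=-1623/452 d=1421/1356
  seg 4: a=-3 b=-1897/678 c=1219/452 d=-1219/1356
S(17/2) = -3825/3616

Δ: Δ0=2/3, Δ1=-1/3, Δ2=1, Δ3=-4, Δ4=-1
row 1: diag=12, rhs=-6; c'=1/4, d'=-1/2
row 2: denom=8−3·1/4=29/4; d'=(8−3·-1/2)/(29/4)=38/29
row 3: denom=6−1·4/29=170/29; d'=(-30−1·38/29)/(170/29)=-454/85
row 4: denom=6−2·29/85=452/85; d'=(18−2·-454/85)/(452/85)=1219/226
back: M4=1219/226
back: M3=-454/85−29/85·1219/226=-1623/226
back: M2=38/29−4/29·-1623/226=260/113
back: M1=-1/2−1/4·260/113=-243/226
M: M0=0, M1=-243/226, M2=260/113, M3=-1623/226, M4=1219/226, M5=0
seg 0: a=3, c=M0/2=0, d=(M1−M0)/(6·3)=-27/452, b=Δ0−h0·(2M0+M1)/6=1633/1356
seg 1: a=5, c=M1/2=-243/452, d=(M2−M1)/(6·3)=763/4068, b=Δ1−h1·(2M1+M2)/6=-277/678
seg 2: a=4, c=M2/2=130/113, d=(M3−M2)/(6·1)=-2143/1356, b=Δ2−h2·(2M2+M3)/6=1939/1356
seg 3: a=5, c=M3/2=-1623/452, d=(M4−M3)/(6·2)=1421/1356, b=Δ3−h3·(2M3+M4)/6=-685/678
seg 4: a=-3, c=M4/2=1219/452, d=(M5−M4)/(6·1)=-1219/1356, b=Δ4−h4·(2M4+M5)/6=-1897/678
t_q=17/2 → seg 3, τ=3/2; S=5+-685/678·τ+-1623/452·τ²+1421/1356·τ³=-3825/3616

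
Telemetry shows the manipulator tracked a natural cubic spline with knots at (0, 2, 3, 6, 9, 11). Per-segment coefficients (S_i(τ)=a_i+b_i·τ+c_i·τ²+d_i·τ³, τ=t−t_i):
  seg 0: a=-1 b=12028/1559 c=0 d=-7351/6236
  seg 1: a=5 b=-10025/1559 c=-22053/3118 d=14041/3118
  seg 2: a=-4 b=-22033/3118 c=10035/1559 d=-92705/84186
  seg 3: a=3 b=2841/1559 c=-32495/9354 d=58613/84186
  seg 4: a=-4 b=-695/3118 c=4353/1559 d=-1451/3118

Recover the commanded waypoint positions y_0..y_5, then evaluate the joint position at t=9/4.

y_0=-1 y_1=5 y_2=-4 y_3=3 y_4=-4 y_5=3
S(9/4) = 602789/199552

y_0 = S_0(0) = a_0 = -1
y_1 = S_1(0) = a_1 = 5
y_2 = S_2(0) = a_2 = -4
y_3 = S_3(0) = a_3 = 3
y_4 = S_4(0) = a_4 = -4
y_5 = S_4(2) = 3
t_q=9/4 is in segment 1 (τ=1/4); S_1(τ)=602789/199552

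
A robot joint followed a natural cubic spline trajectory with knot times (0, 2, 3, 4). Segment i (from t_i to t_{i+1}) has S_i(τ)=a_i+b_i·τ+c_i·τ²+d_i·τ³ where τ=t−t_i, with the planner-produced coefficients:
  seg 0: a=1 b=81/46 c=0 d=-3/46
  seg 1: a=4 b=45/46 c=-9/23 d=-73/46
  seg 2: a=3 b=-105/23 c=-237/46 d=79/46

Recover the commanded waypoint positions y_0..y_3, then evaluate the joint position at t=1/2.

y_0=1 y_1=4 y_2=3 y_3=-5
S(1/2) = 689/368

y_0 = S_0(0) = a_0 = 1
y_1 = S_1(0) = a_1 = 4
y_2 = S_2(0) = a_2 = 3
y_3 = S_2(1) = -5
t_q=1/2 is in segment 0 (τ=1/2); S_0(τ)=689/368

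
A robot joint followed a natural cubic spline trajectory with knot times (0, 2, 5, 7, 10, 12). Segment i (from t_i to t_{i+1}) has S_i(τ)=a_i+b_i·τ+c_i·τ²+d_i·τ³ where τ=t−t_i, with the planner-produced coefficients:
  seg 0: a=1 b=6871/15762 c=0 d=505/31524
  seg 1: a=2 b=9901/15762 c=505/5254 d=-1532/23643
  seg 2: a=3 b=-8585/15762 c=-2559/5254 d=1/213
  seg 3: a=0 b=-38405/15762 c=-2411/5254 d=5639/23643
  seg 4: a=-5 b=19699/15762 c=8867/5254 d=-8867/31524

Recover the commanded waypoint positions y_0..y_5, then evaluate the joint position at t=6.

y_0 = S_0(0) = a_0 = 1
y_1 = S_1(0) = a_1 = 2
y_2 = S_2(0) = a_2 = 3
y_3 = S_3(0) = a_3 = 0
y_4 = S_4(0) = a_4 = -5
y_5 = S_4(2) = 2
t_q=6 is in segment 2 (τ=1); S_2(τ)=73/37

y_0=1 y_1=2 y_2=3 y_3=0 y_4=-5 y_5=2
S(6) = 73/37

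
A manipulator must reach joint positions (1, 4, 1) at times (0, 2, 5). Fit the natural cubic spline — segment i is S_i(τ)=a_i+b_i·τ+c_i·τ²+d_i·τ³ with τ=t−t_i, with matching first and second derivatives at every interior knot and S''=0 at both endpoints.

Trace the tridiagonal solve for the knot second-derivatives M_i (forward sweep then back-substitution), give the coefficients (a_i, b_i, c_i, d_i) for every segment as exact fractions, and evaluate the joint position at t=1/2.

  seg 0: a=1 b=2 c=0 d=-1/8
  seg 1: a=4 b=1/2 c=-3/4 d=1/12
S(1/2) = 127/64

Δ: Δ0=3/2, Δ1=-1
row 1: diag=10, rhs=-15; c'=3/10, d'=-3/2
back: M1=-3/2
M: M0=0, M1=-3/2, M2=0
seg 0: a=1, c=M0/2=0, d=(M1−M0)/(6·2)=-1/8, b=Δ0−h0·(2M0+M1)/6=2
seg 1: a=4, c=M1/2=-3/4, d=(M2−M1)/(6·3)=1/12, b=Δ1−h1·(2M1+M2)/6=1/2
t_q=1/2 → seg 0, τ=1/2; S=1+2·τ+0·τ²+-1/8·τ³=127/64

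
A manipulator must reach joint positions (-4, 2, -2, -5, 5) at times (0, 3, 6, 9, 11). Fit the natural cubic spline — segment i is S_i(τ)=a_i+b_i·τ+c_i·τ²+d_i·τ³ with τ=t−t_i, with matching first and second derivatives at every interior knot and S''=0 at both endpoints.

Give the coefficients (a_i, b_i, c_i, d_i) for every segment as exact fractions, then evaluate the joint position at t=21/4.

Δ: Δ0=2, Δ1=-4/3, Δ2=-1, Δ3=5
row 1: diag=12, rhs=-20; c'=1/4, d'=-5/3
row 2: denom=12−3·1/4=45/4; d'=(2−3·-5/3)/(45/4)=28/45
row 3: denom=10−3·4/15=46/5; d'=(36−3·28/45)/(46/5)=256/69
back: M3=256/69
back: M2=28/45−4/15·256/69=-76/207
back: M1=-5/3−1/4·-76/207=-326/207
M: M0=0, M1=-326/207, M2=-76/207, M3=256/69, M4=0
seg 0: a=-4, c=M0/2=0, d=(M1−M0)/(6·3)=-163/1863, b=Δ0−h0·(2M0+M1)/6=577/207
seg 1: a=2, c=M1/2=-163/207, d=(M2−M1)/(6·3)=125/1863, b=Δ1−h1·(2M1+M2)/6=88/207
seg 2: a=-2, c=M2/2=-38/207, d=(M3−M2)/(6·3)=422/1863, b=Δ2−h2·(2M2+M3)/6=-515/207
seg 3: a=-5, c=M3/2=128/69, d=(M4−M3)/(6·2)=-64/207, b=Δ3−h3·(2M3+M4)/6=523/207
t_q=21/4 → seg 1, τ=9/4; S=2+88/207·τ+-163/207·τ²+125/1863·τ³=-17/64

  seg 0: a=-4 b=577/207 c=0 d=-163/1863
  seg 1: a=2 b=88/207 c=-163/207 d=125/1863
  seg 2: a=-2 b=-515/207 c=-38/207 d=422/1863
  seg 3: a=-5 b=523/207 c=128/69 d=-64/207
S(21/4) = -17/64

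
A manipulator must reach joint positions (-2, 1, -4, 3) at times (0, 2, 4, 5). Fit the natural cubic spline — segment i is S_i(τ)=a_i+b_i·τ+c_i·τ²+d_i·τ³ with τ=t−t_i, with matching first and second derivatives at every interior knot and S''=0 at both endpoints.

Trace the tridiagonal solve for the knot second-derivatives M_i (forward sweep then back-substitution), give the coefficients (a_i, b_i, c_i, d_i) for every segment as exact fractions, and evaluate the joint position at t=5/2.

  seg 0: a=-2 b=38/11 c=0 d=-43/88
  seg 1: a=1 b=-53/22 c=-129/44 d=127/88
  seg 2: a=-4 b=35/11 c=63/11 d=-21/11
S(5/2) = -533/704

Δ: Δ0=3/2, Δ1=-5/2, Δ2=7
row 1: diag=8, rhs=-24; c'=1/4, d'=-3
row 2: denom=6−2·1/4=11/2; d'=(57−2·-3)/(11/2)=126/11
back: M2=126/11
back: M1=-3−1/4·126/11=-129/22
M: M0=0, M1=-129/22, M2=126/11, M3=0
seg 0: a=-2, c=M0/2=0, d=(M1−M0)/(6·2)=-43/88, b=Δ0−h0·(2M0+M1)/6=38/11
seg 1: a=1, c=M1/2=-129/44, d=(M2−M1)/(6·2)=127/88, b=Δ1−h1·(2M1+M2)/6=-53/22
seg 2: a=-4, c=M2/2=63/11, d=(M3−M2)/(6·1)=-21/11, b=Δ2−h2·(2M2+M3)/6=35/11
t_q=5/2 → seg 1, τ=1/2; S=1+-53/22·τ+-129/44·τ²+127/88·τ³=-533/704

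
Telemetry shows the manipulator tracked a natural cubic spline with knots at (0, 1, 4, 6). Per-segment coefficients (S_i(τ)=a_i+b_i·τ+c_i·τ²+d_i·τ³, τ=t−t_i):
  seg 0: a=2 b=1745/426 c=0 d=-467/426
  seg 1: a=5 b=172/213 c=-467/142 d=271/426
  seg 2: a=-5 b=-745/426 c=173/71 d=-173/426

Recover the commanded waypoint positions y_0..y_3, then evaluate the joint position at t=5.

y_0=2 y_1=5 y_2=-5 y_3=-2
S(5) = -335/71

y_0 = S_0(0) = a_0 = 2
y_1 = S_1(0) = a_1 = 5
y_2 = S_2(0) = a_2 = -5
y_3 = S_2(2) = -2
t_q=5 is in segment 2 (τ=1); S_2(τ)=-335/71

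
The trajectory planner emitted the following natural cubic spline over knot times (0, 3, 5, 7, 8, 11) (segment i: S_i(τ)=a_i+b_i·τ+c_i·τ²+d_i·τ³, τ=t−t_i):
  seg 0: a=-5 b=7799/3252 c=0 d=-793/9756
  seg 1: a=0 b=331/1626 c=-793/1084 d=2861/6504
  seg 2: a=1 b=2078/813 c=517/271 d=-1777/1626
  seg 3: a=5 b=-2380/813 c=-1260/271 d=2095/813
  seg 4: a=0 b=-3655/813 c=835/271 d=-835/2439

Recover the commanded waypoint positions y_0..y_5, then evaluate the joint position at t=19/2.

y_0=-5 y_1=0 y_2=1 y_3=5 y_4=0 y_5=5
S(19/2) = -2095/2168

y_0 = S_0(0) = a_0 = -5
y_1 = S_1(0) = a_1 = 0
y_2 = S_2(0) = a_2 = 1
y_3 = S_3(0) = a_3 = 5
y_4 = S_4(0) = a_4 = 0
y_5 = S_4(3) = 5
t_q=19/2 is in segment 4 (τ=3/2); S_4(τ)=-2095/2168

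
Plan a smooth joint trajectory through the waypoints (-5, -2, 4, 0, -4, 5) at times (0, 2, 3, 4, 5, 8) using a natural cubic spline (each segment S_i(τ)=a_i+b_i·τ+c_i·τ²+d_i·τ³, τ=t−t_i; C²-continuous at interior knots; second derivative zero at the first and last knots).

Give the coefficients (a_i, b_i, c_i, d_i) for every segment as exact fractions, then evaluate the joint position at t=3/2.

  seg 0: a=-5 b=-261/266 c=0 d=165/266
  seg 1: a=-2 b=1719/266 c=495/133 d=-159/38
  seg 2: a=4 b=180/133 c=-2349/266 d=925/266
  seg 3: a=0 b=-1563/266 c=213/133 d=73/266
  seg 4: a=-4 b=-246/133 c=645/266 d=-215/798
S(3/2) = -1331/304

Δ: Δ0=3/2, Δ1=6, Δ2=-4, Δ3=-4, Δ4=3
row 1: diag=6, rhs=27; c'=1/6, d'=9/2
row 2: denom=4−1·1/6=23/6; d'=(-60−1·9/2)/(23/6)=-387/23
row 3: denom=4−1·6/23=86/23; d'=(0−1·-387/23)/(86/23)=9/2
row 4: denom=8−1·23/86=665/86; d'=(42−1·9/2)/(665/86)=645/133
back: M4=645/133
back: M3=9/2−23/86·645/133=426/133
back: M2=-387/23−6/23·426/133=-2349/133
back: M1=9/2−1/6·-2349/133=990/133
M: M0=0, M1=990/133, M2=-2349/133, M3=426/133, M4=645/133, M5=0
seg 0: a=-5, c=M0/2=0, d=(M1−M0)/(6·2)=165/266, b=Δ0−h0·(2M0+M1)/6=-261/266
seg 1: a=-2, c=M1/2=495/133, d=(M2−M1)/(6·1)=-159/38, b=Δ1−h1·(2M1+M2)/6=1719/266
seg 2: a=4, c=M2/2=-2349/266, d=(M3−M2)/(6·1)=925/266, b=Δ2−h2·(2M2+M3)/6=180/133
seg 3: a=0, c=M3/2=213/133, d=(M4−M3)/(6·1)=73/266, b=Δ3−h3·(2M3+M4)/6=-1563/266
seg 4: a=-4, c=M4/2=645/266, d=(M5−M4)/(6·3)=-215/798, b=Δ4−h4·(2M4+M5)/6=-246/133
t_q=3/2 → seg 0, τ=3/2; S=-5+-261/266·τ+0·τ²+165/266·τ³=-1331/304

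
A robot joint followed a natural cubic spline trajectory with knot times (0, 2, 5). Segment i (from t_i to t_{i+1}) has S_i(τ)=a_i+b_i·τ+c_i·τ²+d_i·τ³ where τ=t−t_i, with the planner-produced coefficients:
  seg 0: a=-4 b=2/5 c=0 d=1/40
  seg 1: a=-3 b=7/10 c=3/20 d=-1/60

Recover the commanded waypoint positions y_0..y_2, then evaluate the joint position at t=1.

y_0=-4 y_1=-3 y_2=0
S(1) = -143/40

y_0 = S_0(0) = a_0 = -4
y_1 = S_1(0) = a_1 = -3
y_2 = S_1(3) = 0
t_q=1 is in segment 0 (τ=1); S_0(τ)=-143/40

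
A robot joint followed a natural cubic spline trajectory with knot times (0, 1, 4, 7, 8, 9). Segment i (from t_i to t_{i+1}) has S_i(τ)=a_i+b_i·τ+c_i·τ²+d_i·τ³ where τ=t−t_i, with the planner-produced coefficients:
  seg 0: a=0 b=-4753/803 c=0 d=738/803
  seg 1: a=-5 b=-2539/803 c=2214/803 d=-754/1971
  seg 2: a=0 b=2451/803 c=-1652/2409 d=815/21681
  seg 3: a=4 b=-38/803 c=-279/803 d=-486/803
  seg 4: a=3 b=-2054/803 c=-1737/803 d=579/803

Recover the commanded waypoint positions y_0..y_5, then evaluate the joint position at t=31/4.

y_0 = S_0(0) = a_0 = 0
y_1 = S_1(0) = a_1 = -5
y_2 = S_2(0) = a_2 = 0
y_3 = S_3(0) = a_3 = 4
y_4 = S_4(0) = a_4 = 3
y_5 = S_4(1) = -1
t_q=31/4 is in segment 3 (τ=3/4); S_3(τ)=90289/25696

y_0=0 y_1=-5 y_2=0 y_3=4 y_4=3 y_5=-1
S(31/4) = 90289/25696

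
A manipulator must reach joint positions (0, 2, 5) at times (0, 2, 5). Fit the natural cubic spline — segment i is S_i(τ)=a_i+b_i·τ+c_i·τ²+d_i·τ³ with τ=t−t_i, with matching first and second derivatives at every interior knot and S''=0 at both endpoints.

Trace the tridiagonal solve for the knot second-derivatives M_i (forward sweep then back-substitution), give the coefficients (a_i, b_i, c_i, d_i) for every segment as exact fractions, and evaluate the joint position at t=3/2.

Δ: Δ0=1, Δ1=1
row 1: diag=10, rhs=0; c'=3/10, d'=0
back: M1=0
M: M0=0, M1=0, M2=0
seg 0: a=0, c=M0/2=0, d=(M1−M0)/(6·2)=0, b=Δ0−h0·(2M0+M1)/6=1
seg 1: a=2, c=M1/2=0, d=(M2−M1)/(6·3)=0, b=Δ1−h1·(2M1+M2)/6=1
t_q=3/2 → seg 0, τ=3/2; S=0+1·τ+0·τ²+0·τ³=3/2

  seg 0: a=0 b=1 c=0 d=0
  seg 1: a=2 b=1 c=0 d=0
S(3/2) = 3/2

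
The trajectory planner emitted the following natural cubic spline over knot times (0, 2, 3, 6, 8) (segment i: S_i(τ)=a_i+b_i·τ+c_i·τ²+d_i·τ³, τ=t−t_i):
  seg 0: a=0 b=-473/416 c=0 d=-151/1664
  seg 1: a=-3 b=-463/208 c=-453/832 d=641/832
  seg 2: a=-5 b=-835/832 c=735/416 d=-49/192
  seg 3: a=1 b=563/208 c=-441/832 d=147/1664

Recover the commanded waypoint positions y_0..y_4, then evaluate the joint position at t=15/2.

y_0=0 y_1=-3 y_2=-5 y_3=1 y_4=5
S(15/2) = 55453/13312

y_0 = S_0(0) = a_0 = 0
y_1 = S_1(0) = a_1 = -3
y_2 = S_2(0) = a_2 = -5
y_3 = S_3(0) = a_3 = 1
y_4 = S_3(2) = 5
t_q=15/2 is in segment 3 (τ=3/2); S_3(τ)=55453/13312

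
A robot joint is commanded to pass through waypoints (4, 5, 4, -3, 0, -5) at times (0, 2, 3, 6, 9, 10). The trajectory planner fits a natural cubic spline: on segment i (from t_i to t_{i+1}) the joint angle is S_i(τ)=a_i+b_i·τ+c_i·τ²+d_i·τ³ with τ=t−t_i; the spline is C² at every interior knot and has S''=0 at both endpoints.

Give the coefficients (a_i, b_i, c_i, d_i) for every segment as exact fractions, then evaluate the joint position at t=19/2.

  seg 0: a=4 b=6401/7314 c=0 d=-343/3657
  seg 1: a=5 b=-1831/7314 c=-686/1219 d=-1367/7314
  seg 2: a=4 b=-7082/3657 c=-2739/2438 d=21749/65826
  seg 3: a=-3 b=1781/7314 c=6766/3657 d=-35063/65826
  seg 4: a=0 b=-11108/3657 c=-7177/2438 d=7177/7314
S(19/2) = -41583/19504

Δ: Δ0=1/2, Δ1=-1, Δ2=-7/3, Δ3=1, Δ4=-5
row 1: diag=6, rhs=-9; c'=1/6, d'=-3/2
row 2: denom=8−1·1/6=47/6; d'=(-8−1·-3/2)/(47/6)=-39/47
row 3: denom=12−3·18/47=510/47; d'=(20−3·-39/47)/(510/47)=1057/510
row 4: denom=8−3·47/170=1219/170; d'=(-36−3·1057/510)/(1219/170)=-7177/1219
back: M4=-7177/1219
back: M3=1057/510−47/170·-7177/1219=13532/3657
back: M2=-39/47−18/47·13532/3657=-2739/1219
back: M1=-3/2−1/6·-2739/1219=-1372/1219
M: M0=0, M1=-1372/1219, M2=-2739/1219, M3=13532/3657, M4=-7177/1219, M5=0
seg 0: a=4, c=M0/2=0, d=(M1−M0)/(6·2)=-343/3657, b=Δ0−h0·(2M0+M1)/6=6401/7314
seg 1: a=5, c=M1/2=-686/1219, d=(M2−M1)/(6·1)=-1367/7314, b=Δ1−h1·(2M1+M2)/6=-1831/7314
seg 2: a=4, c=M2/2=-2739/2438, d=(M3−M2)/(6·3)=21749/65826, b=Δ2−h2·(2M2+M3)/6=-7082/3657
seg 3: a=-3, c=M3/2=6766/3657, d=(M4−M3)/(6·3)=-35063/65826, b=Δ3−h3·(2M3+M4)/6=1781/7314
seg 4: a=0, c=M4/2=-7177/2438, d=(M5−M4)/(6·1)=7177/7314, b=Δ4−h4·(2M4+M5)/6=-11108/3657
t_q=19/2 → seg 4, τ=1/2; S=0+-11108/3657·τ+-7177/2438·τ²+7177/7314·τ³=-41583/19504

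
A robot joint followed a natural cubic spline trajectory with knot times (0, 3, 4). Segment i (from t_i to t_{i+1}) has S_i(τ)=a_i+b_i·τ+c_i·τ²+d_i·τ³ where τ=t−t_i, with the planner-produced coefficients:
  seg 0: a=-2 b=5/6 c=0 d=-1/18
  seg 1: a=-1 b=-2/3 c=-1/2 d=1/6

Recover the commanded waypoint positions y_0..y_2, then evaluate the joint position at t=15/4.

y_0 = S_0(0) = a_0 = -2
y_1 = S_1(0) = a_1 = -1
y_2 = S_1(1) = -2
t_q=15/4 is in segment 1 (τ=3/4); S_1(τ)=-219/128

y_0=-2 y_1=-1 y_2=-2
S(15/4) = -219/128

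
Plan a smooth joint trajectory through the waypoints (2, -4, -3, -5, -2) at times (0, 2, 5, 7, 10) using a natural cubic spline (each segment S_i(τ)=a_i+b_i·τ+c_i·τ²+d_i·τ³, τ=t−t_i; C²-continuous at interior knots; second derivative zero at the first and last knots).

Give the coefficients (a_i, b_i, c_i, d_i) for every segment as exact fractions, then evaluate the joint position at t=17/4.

  seg 0: a=2 b=-559/145 c=0 d=31/145
  seg 1: a=-4 b=-187/145 c=186/145 d=-968/3915
  seg 2: a=-3 b=-39/145 c=-82/87 d=251/870
  seg 3: a=-5 b=-251/435 c=343/435 d=-343/3915
S(17/4) = -187/58

Δ: Δ0=-3, Δ1=1/3, Δ2=-1, Δ3=1
row 1: diag=10, rhs=20; c'=3/10, d'=2
row 2: denom=10−3·3/10=91/10; d'=(-8−3·2)/(91/10)=-20/13
row 3: denom=10−2·20/91=870/91; d'=(12−2·-20/13)/(870/91)=686/435
back: M3=686/435
back: M2=-20/13−20/91·686/435=-164/87
back: M1=2−3/10·-164/87=372/145
M: M0=0, M1=372/145, M2=-164/87, M3=686/435, M4=0
seg 0: a=2, c=M0/2=0, d=(M1−M0)/(6·2)=31/145, b=Δ0−h0·(2M0+M1)/6=-559/145
seg 1: a=-4, c=M1/2=186/145, d=(M2−M1)/(6·3)=-968/3915, b=Δ1−h1·(2M1+M2)/6=-187/145
seg 2: a=-3, c=M2/2=-82/87, d=(M3−M2)/(6·2)=251/870, b=Δ2−h2·(2M2+M3)/6=-39/145
seg 3: a=-5, c=M3/2=343/435, d=(M4−M3)/(6·3)=-343/3915, b=Δ3−h3·(2M3+M4)/6=-251/435
t_q=17/4 → seg 1, τ=9/4; S=-4+-187/145·τ+186/145·τ²+-968/3915·τ³=-187/58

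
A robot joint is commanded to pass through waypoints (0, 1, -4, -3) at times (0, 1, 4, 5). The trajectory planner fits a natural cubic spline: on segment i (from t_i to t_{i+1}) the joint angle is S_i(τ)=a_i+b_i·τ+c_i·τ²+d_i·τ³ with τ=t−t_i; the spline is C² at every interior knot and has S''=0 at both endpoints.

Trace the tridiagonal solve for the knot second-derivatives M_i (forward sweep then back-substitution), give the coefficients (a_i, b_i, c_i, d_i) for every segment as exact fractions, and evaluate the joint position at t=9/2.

  seg 0: a=0 b=23/15 c=0 d=-8/15
  seg 1: a=1 b=-1/15 c=-8/5 d=16/45
  seg 2: a=-4 b=-1/15 c=8/5 d=-8/15
S(9/2) = -37/10

Δ: Δ0=1, Δ1=-5/3, Δ2=1
row 1: diag=8, rhs=-16; c'=3/8, d'=-2
row 2: denom=8−3·3/8=55/8; d'=(16−3·-2)/(55/8)=16/5
back: M2=16/5
back: M1=-2−3/8·16/5=-16/5
M: M0=0, M1=-16/5, M2=16/5, M3=0
seg 0: a=0, c=M0/2=0, d=(M1−M0)/(6·1)=-8/15, b=Δ0−h0·(2M0+M1)/6=23/15
seg 1: a=1, c=M1/2=-8/5, d=(M2−M1)/(6·3)=16/45, b=Δ1−h1·(2M1+M2)/6=-1/15
seg 2: a=-4, c=M2/2=8/5, d=(M3−M2)/(6·1)=-8/15, b=Δ2−h2·(2M2+M3)/6=-1/15
t_q=9/2 → seg 2, τ=1/2; S=-4+-1/15·τ+8/5·τ²+-8/15·τ³=-37/10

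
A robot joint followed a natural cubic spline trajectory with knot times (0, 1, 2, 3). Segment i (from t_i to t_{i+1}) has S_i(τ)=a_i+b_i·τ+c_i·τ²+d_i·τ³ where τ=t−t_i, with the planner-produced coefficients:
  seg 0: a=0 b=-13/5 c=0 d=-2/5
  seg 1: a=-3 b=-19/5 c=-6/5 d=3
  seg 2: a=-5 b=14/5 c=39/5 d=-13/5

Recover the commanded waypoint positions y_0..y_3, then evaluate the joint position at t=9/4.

y_0 = S_0(0) = a_0 = 0
y_1 = S_1(0) = a_1 = -3
y_2 = S_2(0) = a_2 = -5
y_3 = S_2(1) = 3
t_q=9/4 is in segment 2 (τ=1/4); S_2(τ)=-1233/320

y_0=0 y_1=-3 y_2=-5 y_3=3
S(9/4) = -1233/320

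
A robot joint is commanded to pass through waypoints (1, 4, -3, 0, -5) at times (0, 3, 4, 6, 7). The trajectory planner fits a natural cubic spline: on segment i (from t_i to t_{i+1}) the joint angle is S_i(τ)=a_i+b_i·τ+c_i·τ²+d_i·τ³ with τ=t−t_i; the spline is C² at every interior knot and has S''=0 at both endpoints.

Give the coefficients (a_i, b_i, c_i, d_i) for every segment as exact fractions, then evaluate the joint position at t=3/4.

Δ: Δ0=1, Δ1=-7, Δ2=3/2, Δ3=-5
row 1: diag=8, rhs=-48; c'=1/8, d'=-6
row 2: denom=6−1·1/8=47/8; d'=(51−1·-6)/(47/8)=456/47
row 3: denom=6−2·16/47=250/47; d'=(-39−2·456/47)/(250/47)=-549/50
back: M3=-549/50
back: M2=456/47−16/47·-549/50=336/25
back: M1=-6−1/8·336/25=-192/25
M: M0=0, M1=-192/25, M2=336/25, M3=-549/50, M4=0
seg 0: a=1, c=M0/2=0, d=(M1−M0)/(6·3)=-32/75, b=Δ0−h0·(2M0+M1)/6=121/25
seg 1: a=4, c=M1/2=-96/25, d=(M2−M1)/(6·1)=88/25, b=Δ1−h1·(2M1+M2)/6=-167/25
seg 2: a=-3, c=M2/2=168/25, d=(M3−M2)/(6·2)=-407/200, b=Δ2−h2·(2M2+M3)/6=-19/5
seg 3: a=0, c=M3/2=-549/100, d=(M4−M3)/(6·1)=183/100, b=Δ3−h3·(2M3+M4)/6=-67/50
t_q=3/4 → seg 0, τ=3/4; S=1+121/25·τ+0·τ²+-32/75·τ³=89/20

  seg 0: a=1 b=121/25 c=0 d=-32/75
  seg 1: a=4 b=-167/25 c=-96/25 d=88/25
  seg 2: a=-3 b=-19/5 c=168/25 d=-407/200
  seg 3: a=0 b=-67/50 c=-549/100 d=183/100
S(3/4) = 89/20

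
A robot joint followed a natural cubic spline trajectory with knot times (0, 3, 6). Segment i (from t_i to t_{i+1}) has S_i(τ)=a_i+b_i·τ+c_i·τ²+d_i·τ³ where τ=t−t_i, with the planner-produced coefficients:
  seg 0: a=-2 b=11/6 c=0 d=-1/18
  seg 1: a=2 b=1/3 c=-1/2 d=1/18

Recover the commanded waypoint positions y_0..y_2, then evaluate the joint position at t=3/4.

y_0 = S_0(0) = a_0 = -2
y_1 = S_1(0) = a_1 = 2
y_2 = S_1(3) = 0
t_q=3/4 is in segment 0 (τ=3/4); S_0(τ)=-83/128

y_0=-2 y_1=2 y_2=0
S(3/4) = -83/128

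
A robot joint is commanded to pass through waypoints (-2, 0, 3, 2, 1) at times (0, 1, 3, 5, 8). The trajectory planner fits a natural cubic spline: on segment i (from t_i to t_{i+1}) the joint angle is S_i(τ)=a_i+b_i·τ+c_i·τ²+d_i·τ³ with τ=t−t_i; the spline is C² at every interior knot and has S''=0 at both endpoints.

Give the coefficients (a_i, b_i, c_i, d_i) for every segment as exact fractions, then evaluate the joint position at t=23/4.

  seg 0: a=-2 b=311/156 c=0 d=1/156
  seg 1: a=0 b=157/78 c=1/52 d=-43/312
  seg 2: a=3 b=17/39 c=-21/26 d=53/312
  seg 3: a=2 b=-59/78 c=11/52 d=-11/468
S(23/4) = 5131/3328

Δ: Δ0=2, Δ1=3/2, Δ2=-1/2, Δ3=-1/3
row 1: diag=6, rhs=-3; c'=1/3, d'=-1/2
row 2: denom=8−2·1/3=22/3; d'=(-12−2·-1/2)/(22/3)=-3/2
row 3: denom=10−2·3/11=104/11; d'=(1−2·-3/2)/(104/11)=11/26
back: M3=11/26
back: M2=-3/2−3/11·11/26=-21/13
back: M1=-1/2−1/3·-21/13=1/26
M: M0=0, M1=1/26, M2=-21/13, M3=11/26, M4=0
seg 0: a=-2, c=M0/2=0, d=(M1−M0)/(6·1)=1/156, b=Δ0−h0·(2M0+M1)/6=311/156
seg 1: a=0, c=M1/2=1/52, d=(M2−M1)/(6·2)=-43/312, b=Δ1−h1·(2M1+M2)/6=157/78
seg 2: a=3, c=M2/2=-21/26, d=(M3−M2)/(6·2)=53/312, b=Δ2−h2·(2M2+M3)/6=17/39
seg 3: a=2, c=M3/2=11/52, d=(M4−M3)/(6·3)=-11/468, b=Δ3−h3·(2M3+M4)/6=-59/78
t_q=23/4 → seg 3, τ=3/4; S=2+-59/78·τ+11/52·τ²+-11/468·τ³=5131/3328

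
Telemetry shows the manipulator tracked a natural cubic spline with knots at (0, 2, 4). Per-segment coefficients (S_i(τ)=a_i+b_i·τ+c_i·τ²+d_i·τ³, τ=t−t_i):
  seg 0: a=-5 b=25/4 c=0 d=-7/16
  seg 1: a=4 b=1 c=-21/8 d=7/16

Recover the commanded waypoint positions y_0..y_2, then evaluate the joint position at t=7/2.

y_0=-5 y_1=4 y_2=-1
S(7/2) = 137/128

y_0 = S_0(0) = a_0 = -5
y_1 = S_1(0) = a_1 = 4
y_2 = S_1(2) = -1
t_q=7/2 is in segment 1 (τ=3/2); S_1(τ)=137/128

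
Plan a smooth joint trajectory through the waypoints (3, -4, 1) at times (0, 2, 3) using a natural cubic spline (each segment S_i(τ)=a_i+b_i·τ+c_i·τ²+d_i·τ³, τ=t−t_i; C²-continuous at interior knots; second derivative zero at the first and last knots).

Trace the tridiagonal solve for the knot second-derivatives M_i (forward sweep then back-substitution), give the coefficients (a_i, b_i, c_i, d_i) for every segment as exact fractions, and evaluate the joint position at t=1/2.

  seg 0: a=3 b=-19/3 c=0 d=17/24
  seg 1: a=-4 b=13/6 c=17/4 d=-17/12
S(1/2) = -5/64

Δ: Δ0=-7/2, Δ1=5
row 1: diag=6, rhs=51; c'=1/6, d'=17/2
back: M1=17/2
M: M0=0, M1=17/2, M2=0
seg 0: a=3, c=M0/2=0, d=(M1−M0)/(6·2)=17/24, b=Δ0−h0·(2M0+M1)/6=-19/3
seg 1: a=-4, c=M1/2=17/4, d=(M2−M1)/(6·1)=-17/12, b=Δ1−h1·(2M1+M2)/6=13/6
t_q=1/2 → seg 0, τ=1/2; S=3+-19/3·τ+0·τ²+17/24·τ³=-5/64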